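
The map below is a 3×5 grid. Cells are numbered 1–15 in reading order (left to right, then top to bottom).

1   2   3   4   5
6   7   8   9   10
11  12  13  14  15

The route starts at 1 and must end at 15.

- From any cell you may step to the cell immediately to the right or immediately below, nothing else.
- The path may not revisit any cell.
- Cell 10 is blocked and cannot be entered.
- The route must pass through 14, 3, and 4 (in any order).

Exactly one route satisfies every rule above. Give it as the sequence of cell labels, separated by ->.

Moves only go right or down, so the column and row indices never decrease.
Route from 1: 3× right (reaching 4), 2× down (reaching 14), right to 15 — 6 moves in all.
Check: all required cells visited.

1 -> 2 -> 3 -> 4 -> 9 -> 14 -> 15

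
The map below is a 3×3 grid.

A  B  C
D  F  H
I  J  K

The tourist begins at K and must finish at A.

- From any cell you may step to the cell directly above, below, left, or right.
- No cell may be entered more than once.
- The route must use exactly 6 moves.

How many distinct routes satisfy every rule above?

Need simple routes of exactly 6 moves from K to A (Manhattan distance 4, so 1 moves are spent on a detour and 1 undoing it).
Enumerating: K H C B F D A | K H F J I D A | K J F H C B A | K J I D F B A.
That gives 4 routes.

4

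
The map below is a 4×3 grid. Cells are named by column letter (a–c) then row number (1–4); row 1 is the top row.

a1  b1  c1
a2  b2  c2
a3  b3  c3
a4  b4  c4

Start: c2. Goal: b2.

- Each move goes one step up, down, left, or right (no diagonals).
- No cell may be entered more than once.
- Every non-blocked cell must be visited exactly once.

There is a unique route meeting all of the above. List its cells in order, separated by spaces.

c2 c1 b1 a1 a2 a3 a4 b4 c4 c3 b3 b2

Need to visit all 12 open cells exactly once, starting at c2 and ending at b2.
Cell c4 has only two open neighbours (c3 and b4), so the path must pass straight through it: one of those is the cell it's entered from and the other is where it exits.
Route from c2: up 1 to c1, left 2 to a1, down 3 to a4, right 2 to c4, up 1 to c3, left 1 to b3, up 1 to b2 — 11 moves in all.
Check: all 12 open cells covered.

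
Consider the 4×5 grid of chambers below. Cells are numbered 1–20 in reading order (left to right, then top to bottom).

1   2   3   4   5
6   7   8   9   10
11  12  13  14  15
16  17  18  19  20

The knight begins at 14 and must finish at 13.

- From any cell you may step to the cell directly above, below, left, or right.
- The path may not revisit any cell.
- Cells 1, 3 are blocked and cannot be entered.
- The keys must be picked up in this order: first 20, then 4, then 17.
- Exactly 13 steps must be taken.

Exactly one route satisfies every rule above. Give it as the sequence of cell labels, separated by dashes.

14 - 19 - 20 - 15 - 10 - 5 - 4 - 9 - 8 - 7 - 12 - 17 - 18 - 13

The waypoints must appear in the order 20, 4, 17, with no cell reused.
Route from 14: down 1 to 19, right 1 to 20, up 3 to 5, left 1 to 4, down 1 to 9, left 2 to 7, down 2 to 17, right 1 to 18, up 1 to 13 — 13 moves in all.
Check: order respected (20 at step 2, 4 at step 6, 17 at step 11); 13 moves as required.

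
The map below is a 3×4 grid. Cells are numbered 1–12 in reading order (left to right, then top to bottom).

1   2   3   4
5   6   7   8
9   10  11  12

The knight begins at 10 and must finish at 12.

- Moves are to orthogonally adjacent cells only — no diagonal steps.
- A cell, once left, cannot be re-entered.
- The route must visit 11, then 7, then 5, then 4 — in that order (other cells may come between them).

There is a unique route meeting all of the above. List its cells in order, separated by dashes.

The waypoints must appear in the order 11, 7, 5, 4, with no cell reused.
Route from 10: right to 11, up to 7, 2× left (reaching 5), up to 1, 3× right (reaching 4), 2× down (reaching 12) — 10 moves in all.
Check: order respected (11 at step 1, 7 at step 2, 5 at step 4, 4 at step 8).

10 - 11 - 7 - 6 - 5 - 1 - 2 - 3 - 4 - 8 - 12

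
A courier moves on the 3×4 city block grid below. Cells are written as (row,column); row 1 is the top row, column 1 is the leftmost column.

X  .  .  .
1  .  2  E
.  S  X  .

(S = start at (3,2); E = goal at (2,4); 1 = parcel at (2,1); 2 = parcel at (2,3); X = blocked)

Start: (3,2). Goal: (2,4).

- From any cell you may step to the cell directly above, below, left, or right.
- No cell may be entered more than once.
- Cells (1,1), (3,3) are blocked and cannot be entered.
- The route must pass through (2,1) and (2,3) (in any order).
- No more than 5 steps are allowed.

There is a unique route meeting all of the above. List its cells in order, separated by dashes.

(3,2) - (3,1) - (2,1) - (2,2) - (2,3) - (2,4)

Any route must reach (2,1) and (2,3) and still end at (2,4) within 5 moves, so the order of the required stops is forced.
Route from (3,2): left to (3,1), up to (2,1), 3× right (reaching (2,4)) — 5 moves in all.
Check: all required cells visited; 5 ≤ 5 moves.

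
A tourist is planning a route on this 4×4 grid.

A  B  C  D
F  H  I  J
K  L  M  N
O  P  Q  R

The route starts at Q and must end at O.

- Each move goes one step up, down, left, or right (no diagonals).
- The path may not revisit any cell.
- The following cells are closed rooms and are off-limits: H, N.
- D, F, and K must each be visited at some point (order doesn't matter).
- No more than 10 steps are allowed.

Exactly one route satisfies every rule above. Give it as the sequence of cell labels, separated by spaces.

The budget equals the shortest possible length, so every move has to be on a shortest route through the required cells.
Route from Q: 2× up (reaching I), right to J, up to D, 3× left (reaching A), 3× down (reaching O) — 10 moves in all.
Check: all required cells visited; 10 ≤ 10 moves.

Q M I J D C B A F K O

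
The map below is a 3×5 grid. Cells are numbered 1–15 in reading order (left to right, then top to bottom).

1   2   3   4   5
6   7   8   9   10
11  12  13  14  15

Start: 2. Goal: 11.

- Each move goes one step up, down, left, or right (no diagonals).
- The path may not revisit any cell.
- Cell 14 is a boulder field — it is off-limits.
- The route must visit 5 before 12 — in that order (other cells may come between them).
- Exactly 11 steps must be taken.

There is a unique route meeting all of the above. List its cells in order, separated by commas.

The waypoints must appear in the order 5, 12, with no cell reused.
Route from 2: 3× right (reaching 5), down to 10, 2× left (reaching 8), down to 13, left to 12, up to 7, left to 6, down to 11 — 11 moves in all.
Check: order respected (5 at step 3, 12 at step 8); 11 moves as required.

2, 3, 4, 5, 10, 9, 8, 13, 12, 7, 6, 11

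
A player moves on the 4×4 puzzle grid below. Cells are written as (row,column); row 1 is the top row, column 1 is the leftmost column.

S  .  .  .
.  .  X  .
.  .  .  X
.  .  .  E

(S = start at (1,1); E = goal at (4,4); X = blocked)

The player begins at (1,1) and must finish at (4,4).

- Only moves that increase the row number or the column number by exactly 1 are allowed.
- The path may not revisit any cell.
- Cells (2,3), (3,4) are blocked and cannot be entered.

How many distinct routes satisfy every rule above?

7

A right/down-only route from (1,1) to (4,4) makes exactly 3 down-moves and 3 right-moves in some order.
With no other constraints that would be C(6,3) = 20 routes.
Subtract routes through each blocked cell (inclusion–exclusion for overlaps): − through (2,3): 9 − through (3,4): 10 + through (2,3)&(3,4): 6 → 7.
That gives 7 routes.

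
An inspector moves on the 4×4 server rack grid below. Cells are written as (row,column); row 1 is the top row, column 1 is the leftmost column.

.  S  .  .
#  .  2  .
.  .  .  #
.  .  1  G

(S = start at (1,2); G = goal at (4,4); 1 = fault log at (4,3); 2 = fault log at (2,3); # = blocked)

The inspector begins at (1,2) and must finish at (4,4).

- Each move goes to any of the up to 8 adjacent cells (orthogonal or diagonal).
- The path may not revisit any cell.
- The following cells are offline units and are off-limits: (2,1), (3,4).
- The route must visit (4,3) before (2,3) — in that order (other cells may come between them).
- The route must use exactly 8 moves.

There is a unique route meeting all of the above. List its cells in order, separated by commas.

(1,2), (2,2), (3,1), (4,2), (4,3), (3,2), (2,3), (3,3), (4,4)

The waypoints must appear in the order (4,3), (2,3), with no cell reused.
Route from (1,2): down to (2,2), down-left to (3,1), down-right to (4,2), right to (4,3), up-left to (3,2), up-right to (2,3), down to (3,3), down-right to (4,4) — 8 moves in all.
Check: order respected (1 at step 4, 2 at step 6); 8 moves as required.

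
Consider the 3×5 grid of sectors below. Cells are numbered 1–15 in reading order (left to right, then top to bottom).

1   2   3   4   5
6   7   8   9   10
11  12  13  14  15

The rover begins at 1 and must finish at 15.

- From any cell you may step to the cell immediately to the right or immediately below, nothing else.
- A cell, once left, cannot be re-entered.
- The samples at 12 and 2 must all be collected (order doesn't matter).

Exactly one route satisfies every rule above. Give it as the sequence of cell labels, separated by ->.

Moves only go right or down, so the column and row indices never decrease.
Route from 1: right 1 to 2, down 2 to 12, right 3 to 15 — 6 moves in all.
Check: all required cells visited.

1 -> 2 -> 7 -> 12 -> 13 -> 14 -> 15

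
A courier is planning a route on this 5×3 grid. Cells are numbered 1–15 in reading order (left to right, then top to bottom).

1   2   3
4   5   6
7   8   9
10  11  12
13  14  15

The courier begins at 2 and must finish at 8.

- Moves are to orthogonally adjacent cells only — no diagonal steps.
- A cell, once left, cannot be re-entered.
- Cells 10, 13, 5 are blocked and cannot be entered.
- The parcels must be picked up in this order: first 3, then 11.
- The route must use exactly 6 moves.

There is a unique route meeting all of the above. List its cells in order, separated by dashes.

The waypoints must appear in the order 3, 11, with no cell reused.
Route from 2: right to 3, 3× down (reaching 12), left to 11, up to 8 — 6 moves in all.
Check: order respected (3 at step 1, 11 at step 5); 6 moves as required.

2 - 3 - 6 - 9 - 12 - 11 - 8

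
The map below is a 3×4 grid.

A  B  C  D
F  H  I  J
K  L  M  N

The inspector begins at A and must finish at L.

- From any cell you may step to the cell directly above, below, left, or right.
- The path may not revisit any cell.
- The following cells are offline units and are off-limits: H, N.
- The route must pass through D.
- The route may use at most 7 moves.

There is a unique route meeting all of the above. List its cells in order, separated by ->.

The budget equals the shortest possible length, so every move has to be on a shortest route through the required cells.
Route from A: right 3 to D, down 1 to J, left 1 to I, down 1 to M, left 1 to L — 7 moves in all.
Check: all required cells visited; 7 ≤ 7 moves.

A -> B -> C -> D -> J -> I -> M -> L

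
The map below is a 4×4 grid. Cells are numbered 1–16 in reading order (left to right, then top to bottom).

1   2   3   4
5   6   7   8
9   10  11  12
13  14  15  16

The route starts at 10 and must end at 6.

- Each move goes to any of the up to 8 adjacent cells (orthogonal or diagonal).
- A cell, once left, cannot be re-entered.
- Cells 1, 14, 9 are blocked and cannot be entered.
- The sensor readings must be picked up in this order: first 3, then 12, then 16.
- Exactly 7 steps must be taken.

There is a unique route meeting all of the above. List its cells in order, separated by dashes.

10 - 7 - 3 - 8 - 12 - 16 - 11 - 6

The waypoints must appear in the order 3, 12, 16, with no cell reused.
Route from 10: up-right to 7, up to 3, down-right to 8, 2× down (reaching 16), 2× up-left (reaching 6) — 7 moves in all.
Check: order respected (3 at step 2, 12 at step 4, 16 at step 5); 7 moves as required.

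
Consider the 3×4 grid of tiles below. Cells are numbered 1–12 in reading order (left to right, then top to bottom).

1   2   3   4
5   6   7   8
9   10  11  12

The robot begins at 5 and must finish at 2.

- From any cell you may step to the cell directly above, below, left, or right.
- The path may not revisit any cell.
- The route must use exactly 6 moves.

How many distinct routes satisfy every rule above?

5

Need simple routes of exactly 6 moves from 5 to 2 (Manhattan distance 2, so 2 moves are spent on a detour and 2 undoing it).
Enumerating: 5 9 10 6 7 3 2 | 5 9 10 11 7 3 2 | 5 9 10 11 7 6 2 | 5 6 10 11 7 3 2 | 5 6 7 8 4 3 2.
That gives 5 routes.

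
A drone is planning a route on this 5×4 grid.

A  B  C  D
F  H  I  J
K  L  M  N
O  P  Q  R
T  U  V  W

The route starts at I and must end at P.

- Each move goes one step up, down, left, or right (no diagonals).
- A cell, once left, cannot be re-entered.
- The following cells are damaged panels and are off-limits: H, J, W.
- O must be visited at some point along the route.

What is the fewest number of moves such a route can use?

Any route passes through O somewhere between I and P. Summing Manhattan distances along the two legs (I → O → P) gives a lower bound of 4 + 1 = 5 moves.
A route of 5 moves achieves this: I → M → L → K → O → P.
Since 5 matches the lower bound, it is optimal.

5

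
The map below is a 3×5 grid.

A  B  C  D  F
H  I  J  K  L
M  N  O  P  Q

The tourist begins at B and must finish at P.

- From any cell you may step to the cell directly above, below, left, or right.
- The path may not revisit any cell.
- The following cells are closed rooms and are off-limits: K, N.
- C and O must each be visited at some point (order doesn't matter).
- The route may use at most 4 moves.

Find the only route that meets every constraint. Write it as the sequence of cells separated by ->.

The 4-move cap with required stops at C, O leaves no slack for detours.
Route from B: right to C, 2× down (reaching O), right to P — 4 moves in all.
Check: all required cells visited; 4 ≤ 4 moves.

B -> C -> J -> O -> P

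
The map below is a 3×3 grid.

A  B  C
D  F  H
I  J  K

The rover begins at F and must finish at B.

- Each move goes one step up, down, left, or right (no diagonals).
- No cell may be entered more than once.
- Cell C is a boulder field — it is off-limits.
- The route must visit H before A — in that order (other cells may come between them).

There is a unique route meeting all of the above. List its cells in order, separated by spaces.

The waypoints must appear in the order H, A, with no cell reused.
Route from F: right to H, down to K, 2× left (reaching I), 2× up (reaching A), right to B — 7 moves in all.
Check: order respected (H at step 1, A at step 6).

F H K J I D A B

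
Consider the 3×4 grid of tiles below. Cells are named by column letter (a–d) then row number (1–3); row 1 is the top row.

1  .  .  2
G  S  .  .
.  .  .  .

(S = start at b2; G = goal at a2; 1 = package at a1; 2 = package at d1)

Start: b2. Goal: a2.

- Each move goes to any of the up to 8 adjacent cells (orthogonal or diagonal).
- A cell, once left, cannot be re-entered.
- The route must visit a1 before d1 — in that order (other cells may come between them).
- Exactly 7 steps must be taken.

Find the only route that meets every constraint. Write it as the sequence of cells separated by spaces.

b2 a1 b1 c1 d1 c2 b3 a2

The waypoints must appear in the order a1, d1, with no cell reused.
Route from b2: up-left to a1, 3× right (reaching d1), 2× down-left (reaching b3), up-left to a2 — 7 moves in all.
Check: order respected (1 at step 1, 2 at step 4); 7 moves as required.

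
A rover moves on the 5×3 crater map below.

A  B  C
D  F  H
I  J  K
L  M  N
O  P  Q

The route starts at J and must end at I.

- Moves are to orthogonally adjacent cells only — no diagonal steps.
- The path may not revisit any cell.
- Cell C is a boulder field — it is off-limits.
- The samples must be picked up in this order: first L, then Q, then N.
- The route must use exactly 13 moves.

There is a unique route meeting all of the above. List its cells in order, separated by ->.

J -> M -> L -> O -> P -> Q -> N -> K -> H -> F -> B -> A -> D -> I

The waypoints must appear in the order L, Q, N, with no cell reused.
Route from J: down 1 to M, left 1 to L, down 1 to O, right 2 to Q, up 3 to H, left 1 to F, up 1 to B, left 1 to A, down 2 to I — 13 moves in all.
Check: order respected (L at step 2, Q at step 5, N at step 6); 13 moves as required.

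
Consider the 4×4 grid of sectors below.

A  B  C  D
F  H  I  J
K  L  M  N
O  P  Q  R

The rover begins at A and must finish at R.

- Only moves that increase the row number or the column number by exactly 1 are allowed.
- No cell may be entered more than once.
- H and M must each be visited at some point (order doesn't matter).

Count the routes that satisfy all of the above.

A right/down-only route from A to R makes exactly 3 down-moves and 3 right-moves in some order.
With no other constraints that would be C(6,3) = 20 routes.
A monotone route can only reach the required cells in the order H, M, so split there and multiply the segment counts: A→H: 2; H→M: 2; M→R: 2; product = 8.
That gives 8 routes.

8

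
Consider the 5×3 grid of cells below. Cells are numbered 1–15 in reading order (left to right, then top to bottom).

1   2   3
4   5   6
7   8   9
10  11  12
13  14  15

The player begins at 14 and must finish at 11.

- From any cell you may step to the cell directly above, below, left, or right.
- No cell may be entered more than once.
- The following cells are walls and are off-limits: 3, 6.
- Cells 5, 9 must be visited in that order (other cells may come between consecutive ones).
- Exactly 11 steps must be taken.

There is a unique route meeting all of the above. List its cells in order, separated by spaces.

14 13 10 7 4 1 2 5 8 9 12 11

The waypoints must appear in the order 5, 9, with no cell reused.
Route from 14: left 1 to 13, up 4 to 1, right 1 to 2, down 2 to 8, right 1 to 9, down 1 to 12, left 1 to 11 — 11 moves in all.
Check: order respected (5 at step 7, 9 at step 9); 11 moves as required.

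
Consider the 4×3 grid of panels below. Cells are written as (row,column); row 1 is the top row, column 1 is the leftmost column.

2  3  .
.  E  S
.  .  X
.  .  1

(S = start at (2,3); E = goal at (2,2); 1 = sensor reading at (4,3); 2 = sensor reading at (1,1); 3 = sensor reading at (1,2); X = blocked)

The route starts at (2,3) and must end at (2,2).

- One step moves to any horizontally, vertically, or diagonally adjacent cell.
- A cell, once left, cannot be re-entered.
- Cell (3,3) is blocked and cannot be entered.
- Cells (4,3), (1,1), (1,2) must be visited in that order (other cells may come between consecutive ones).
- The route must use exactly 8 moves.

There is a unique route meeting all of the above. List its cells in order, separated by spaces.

The waypoints must appear in the order (4,3), (1,1), (1,2), with no cell reused.
Route from (2,3): down-left 1 to (3,2), down-right 1 to (4,3), left 1 to (4,2), up-left 1 to (3,1), up 2 to (1,1), right 1 to (1,2), down 1 to (2,2) — 8 moves in all.
Check: order respected (1 at step 2, 2 at step 6, 3 at step 7); 8 moves as required.

(2,3) (3,2) (4,3) (4,2) (3,1) (2,1) (1,1) (1,2) (2,2)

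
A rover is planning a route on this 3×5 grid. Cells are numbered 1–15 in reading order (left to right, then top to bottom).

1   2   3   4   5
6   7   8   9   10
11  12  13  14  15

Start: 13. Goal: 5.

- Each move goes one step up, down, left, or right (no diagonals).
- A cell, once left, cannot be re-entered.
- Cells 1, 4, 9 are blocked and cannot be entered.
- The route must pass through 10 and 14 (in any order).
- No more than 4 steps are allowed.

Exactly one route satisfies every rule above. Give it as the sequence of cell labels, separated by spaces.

Any route must reach 10 and 14 and still end at 5 within 4 moves, so the order of the required stops is forced.
Route from 13: right 2 to 15, up 2 to 5 — 4 moves in all.
Check: all required cells visited; 4 ≤ 4 moves.

13 14 15 10 5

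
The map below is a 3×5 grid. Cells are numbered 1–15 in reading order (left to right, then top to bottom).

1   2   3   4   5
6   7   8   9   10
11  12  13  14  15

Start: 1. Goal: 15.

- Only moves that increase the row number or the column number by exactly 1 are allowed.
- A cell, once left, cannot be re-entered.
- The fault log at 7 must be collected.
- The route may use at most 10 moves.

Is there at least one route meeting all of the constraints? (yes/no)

yes

One route that works: 1 → 6 → 7 → 12 → 13 → 14 → 15.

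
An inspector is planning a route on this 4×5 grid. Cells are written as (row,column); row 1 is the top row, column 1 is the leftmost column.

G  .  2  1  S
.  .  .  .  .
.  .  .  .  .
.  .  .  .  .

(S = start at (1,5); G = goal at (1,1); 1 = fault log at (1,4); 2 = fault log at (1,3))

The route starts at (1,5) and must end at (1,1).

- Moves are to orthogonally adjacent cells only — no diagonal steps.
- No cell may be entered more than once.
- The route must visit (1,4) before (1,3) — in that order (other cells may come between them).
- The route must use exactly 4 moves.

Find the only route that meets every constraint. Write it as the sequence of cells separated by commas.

(1,5), (1,4), (1,3), (1,2), (1,1)

The waypoints must appear in the order (1,4), (1,3), with no cell reused.
Route from (1,5): left 4 to (1,1) — 4 moves in all.
Check: order respected (1 at step 1, 2 at step 2); 4 moves as required.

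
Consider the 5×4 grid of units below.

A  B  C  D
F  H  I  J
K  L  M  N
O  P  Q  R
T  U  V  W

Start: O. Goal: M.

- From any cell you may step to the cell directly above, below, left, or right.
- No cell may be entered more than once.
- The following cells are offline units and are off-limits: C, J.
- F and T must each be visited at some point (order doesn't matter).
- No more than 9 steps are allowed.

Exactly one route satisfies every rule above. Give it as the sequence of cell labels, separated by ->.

O -> T -> U -> P -> L -> K -> F -> H -> I -> M

Any route must reach F and T and still end at M within 9 moves, so the order of the required stops is forced.
Route from O: down 1 to T, right 1 to U, up 2 to L, left 1 to K, up 1 to F, right 2 to I, down 1 to M — 9 moves in all.
Check: all required cells visited; 9 ≤ 9 moves.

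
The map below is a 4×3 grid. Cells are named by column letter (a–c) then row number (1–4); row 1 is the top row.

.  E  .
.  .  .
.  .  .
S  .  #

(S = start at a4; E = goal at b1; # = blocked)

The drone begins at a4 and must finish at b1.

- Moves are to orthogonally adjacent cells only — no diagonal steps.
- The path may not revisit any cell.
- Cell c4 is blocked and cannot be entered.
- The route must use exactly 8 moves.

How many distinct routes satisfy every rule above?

4

Need simple routes of exactly 8 moves from a4 to b1 (Manhattan distance 4, so 2 moves are spent on a detour and 2 undoing it).
Enumerating: a4 a3 a2 b2 b3 c3 c2 c1 b1 | a4 a3 b3 c3 c2 b2 a2 a1 b1 | a4 b4 b3 a3 a2 b2 c2 c1 b1 | a4 b4 b3 c3 c2 b2 a2 a1 b1.
That gives 4 routes.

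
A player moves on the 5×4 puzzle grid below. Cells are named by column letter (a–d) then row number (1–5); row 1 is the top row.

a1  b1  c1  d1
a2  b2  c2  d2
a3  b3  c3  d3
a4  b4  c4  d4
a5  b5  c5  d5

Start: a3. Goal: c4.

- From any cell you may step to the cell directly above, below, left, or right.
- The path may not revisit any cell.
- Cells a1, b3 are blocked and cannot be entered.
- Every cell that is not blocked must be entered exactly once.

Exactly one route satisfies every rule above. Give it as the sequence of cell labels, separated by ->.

Need to visit all 18 open cells exactly once, starting at a3 and ending at c4.
Cell b1 has only two open neighbours (b2 and c1), so the path must pass straight through it: one of those is the cell it's entered from and the other is where it exits.
Route from a3: up to a2, right to b2, up to b1, 2× right (reaching d1), down to d2, left to c2, down to c3, right to d3, 2× down (reaching d5), 3× left (reaching a5), up to a4, 2× right (reaching c4) — 17 moves in all.
Check: all 18 open cells covered.

a3 -> a2 -> b2 -> b1 -> c1 -> d1 -> d2 -> c2 -> c3 -> d3 -> d4 -> d5 -> c5 -> b5 -> a5 -> a4 -> b4 -> c4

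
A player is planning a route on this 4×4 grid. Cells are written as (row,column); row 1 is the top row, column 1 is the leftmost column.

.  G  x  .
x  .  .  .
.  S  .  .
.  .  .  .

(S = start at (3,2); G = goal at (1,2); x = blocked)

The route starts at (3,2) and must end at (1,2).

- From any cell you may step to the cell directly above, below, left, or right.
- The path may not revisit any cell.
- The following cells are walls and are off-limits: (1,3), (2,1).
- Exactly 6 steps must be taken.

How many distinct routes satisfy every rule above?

Need simple routes of exactly 6 moves from (3,2) to (1,2) (Manhattan distance 2, so 2 moves are spent on a detour and 2 undoing it).
Enumerating: (3,2) (4,2) (4,3) (3,3) (2,3) (2,2) (1,2) | (3,2) (3,3) (3,4) (2,4) (2,3) (2,2) (1,2).
That gives 2 routes.

2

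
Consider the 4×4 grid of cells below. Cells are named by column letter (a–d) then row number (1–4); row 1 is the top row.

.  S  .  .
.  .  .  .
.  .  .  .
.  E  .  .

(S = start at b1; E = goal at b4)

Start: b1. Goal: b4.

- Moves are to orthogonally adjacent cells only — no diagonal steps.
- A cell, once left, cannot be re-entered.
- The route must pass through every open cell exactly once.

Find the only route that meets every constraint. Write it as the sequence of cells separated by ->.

Need to visit all 16 open cells exactly once, starting at b1 and ending at b4.
Cell d4 has only two open neighbours (d3 and c4), so the path must pass straight through it: one of those is the cell it's entered from and the other is where it exits.
Route from b1: left to a1, down to a2, 2× right (reaching c2), up to c1, right to d1, 3× down (reaching d4), left to c4, up to c3, 2× left (reaching a3), down to a4, right to b4 — 15 moves in all.
Check: all 16 open cells covered.

b1 -> a1 -> a2 -> b2 -> c2 -> c1 -> d1 -> d2 -> d3 -> d4 -> c4 -> c3 -> b3 -> a3 -> a4 -> b4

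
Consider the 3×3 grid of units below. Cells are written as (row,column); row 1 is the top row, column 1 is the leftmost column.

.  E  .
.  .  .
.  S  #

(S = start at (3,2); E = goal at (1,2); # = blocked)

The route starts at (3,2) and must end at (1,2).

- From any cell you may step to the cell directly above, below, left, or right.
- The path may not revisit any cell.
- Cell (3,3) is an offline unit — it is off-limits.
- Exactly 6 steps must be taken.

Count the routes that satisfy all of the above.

1

Need simple routes of exactly 6 moves from (3,2) to (1,2) (Manhattan distance 2, so 2 moves are spent on a detour and 2 undoing it).
Enumerating: (3,2) (3,1) (2,1) (2,2) (2,3) (1,3) (1,2).
That gives 1 route.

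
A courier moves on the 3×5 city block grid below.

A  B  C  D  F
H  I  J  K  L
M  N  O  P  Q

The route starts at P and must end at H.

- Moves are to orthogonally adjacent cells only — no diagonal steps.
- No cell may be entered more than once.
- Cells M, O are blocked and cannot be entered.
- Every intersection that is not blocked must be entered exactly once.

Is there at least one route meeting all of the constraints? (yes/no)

no

Cell N has only one open neighbour but is neither the start nor the goal, so a Hamiltonian route would have to both enter and leave it through the same neighbour — impossible without revisiting.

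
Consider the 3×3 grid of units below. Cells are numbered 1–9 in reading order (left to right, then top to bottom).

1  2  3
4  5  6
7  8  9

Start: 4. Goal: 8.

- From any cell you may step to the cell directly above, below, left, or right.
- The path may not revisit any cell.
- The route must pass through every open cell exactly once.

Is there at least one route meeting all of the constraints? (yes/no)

no

Colour the cells like a checkerboard: each orthogonal step flips colour, so a Hamiltonian route alternates colours. Here there are 5 cells of one colour and 4 of the other, with start on the same colour as the goal — the counts and endpoints can't be arranged into an alternating sequence of length 9, so no Hamiltonian route exists.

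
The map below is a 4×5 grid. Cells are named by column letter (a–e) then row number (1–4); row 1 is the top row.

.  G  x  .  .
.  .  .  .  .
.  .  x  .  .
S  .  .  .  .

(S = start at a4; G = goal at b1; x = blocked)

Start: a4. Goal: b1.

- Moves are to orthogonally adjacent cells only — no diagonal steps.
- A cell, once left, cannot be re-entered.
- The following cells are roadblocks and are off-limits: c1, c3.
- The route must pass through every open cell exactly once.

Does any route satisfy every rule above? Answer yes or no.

no

Colour the cells like a checkerboard: each orthogonal step flips colour, so a Hamiltonian route alternates colours. Here there are 8 cells of one colour and 10 of the other, with start on the same colour as the goal — the counts and endpoints can't be arranged into an alternating sequence of length 18, so no Hamiltonian route exists.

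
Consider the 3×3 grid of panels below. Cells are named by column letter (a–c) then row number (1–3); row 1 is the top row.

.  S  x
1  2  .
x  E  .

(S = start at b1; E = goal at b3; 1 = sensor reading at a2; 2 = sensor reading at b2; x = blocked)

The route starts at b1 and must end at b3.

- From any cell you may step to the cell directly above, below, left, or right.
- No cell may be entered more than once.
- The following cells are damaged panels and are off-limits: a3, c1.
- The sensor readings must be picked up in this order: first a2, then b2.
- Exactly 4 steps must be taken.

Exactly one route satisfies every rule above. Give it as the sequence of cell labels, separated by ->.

The waypoints must appear in the order a2, b2, with no cell reused.
Route from b1: left to a1, down to a2, right to b2, down to b3 — 4 moves in all.
Check: order respected (1 at step 2, 2 at step 3); 4 moves as required.

b1 -> a1 -> a2 -> b2 -> b3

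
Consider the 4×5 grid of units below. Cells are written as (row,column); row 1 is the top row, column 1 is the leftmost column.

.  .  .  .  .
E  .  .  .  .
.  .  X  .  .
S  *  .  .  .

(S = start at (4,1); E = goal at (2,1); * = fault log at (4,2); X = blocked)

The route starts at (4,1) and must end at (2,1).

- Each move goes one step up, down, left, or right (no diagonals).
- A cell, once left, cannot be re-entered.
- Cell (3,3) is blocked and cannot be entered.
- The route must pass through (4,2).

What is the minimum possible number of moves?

4

Any route passes through (4,2) somewhere between (4,1) and (2,1). Summing Manhattan distances along the two legs ((4,1) → (4,2) → (2,1)) gives a lower bound of 1 + 3 = 4 moves.
A route of 4 moves achieves this: (4,1) → (4,2) → (3,2) → (2,2) → (2,1).
Since 4 matches the lower bound, it is optimal.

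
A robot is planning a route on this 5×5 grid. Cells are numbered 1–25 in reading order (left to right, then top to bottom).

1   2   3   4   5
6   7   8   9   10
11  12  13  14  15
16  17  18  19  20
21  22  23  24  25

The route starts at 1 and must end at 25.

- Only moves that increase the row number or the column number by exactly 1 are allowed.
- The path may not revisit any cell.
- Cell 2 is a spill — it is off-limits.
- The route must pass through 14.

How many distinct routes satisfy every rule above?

A right/down-only route from 1 to 25 makes exactly 4 down-moves and 4 right-moves in some order.
With no other constraints that would be C(8,4) = 70 routes.
Split at 14 and multiply the segment counts (each segment already excludes blocked cells): 1→14: 4; 14→25: 3; product = 12.
That gives 12 routes.

12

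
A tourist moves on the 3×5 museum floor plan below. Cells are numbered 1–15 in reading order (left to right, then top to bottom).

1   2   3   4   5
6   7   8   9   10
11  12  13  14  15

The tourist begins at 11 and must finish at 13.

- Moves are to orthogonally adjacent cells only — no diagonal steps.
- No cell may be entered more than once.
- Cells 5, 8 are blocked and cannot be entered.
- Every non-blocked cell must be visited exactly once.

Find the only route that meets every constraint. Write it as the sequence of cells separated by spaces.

Need to visit all 13 open cells exactly once, starting at 11 and ending at 13.
Cell 3 has only two open neighbours (2 and 4), so the path must pass straight through it: one of those is the cell it's entered from and the other is where it exits.
Route from 11: right 1 to 12, up 1 to 7, left 1 to 6, up 1 to 1, right 3 to 4, down 1 to 9, right 1 to 10, down 1 to 15, left 2 to 13 — 12 moves in all.
Check: all 13 open cells covered.

11 12 7 6 1 2 3 4 9 10 15 14 13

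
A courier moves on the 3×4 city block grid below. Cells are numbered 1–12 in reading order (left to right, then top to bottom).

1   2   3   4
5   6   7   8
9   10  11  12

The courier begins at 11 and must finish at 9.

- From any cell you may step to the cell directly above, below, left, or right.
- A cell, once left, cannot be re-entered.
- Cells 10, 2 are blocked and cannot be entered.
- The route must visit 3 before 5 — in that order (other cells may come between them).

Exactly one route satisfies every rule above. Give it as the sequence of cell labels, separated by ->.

The waypoints must appear in the order 3, 5, with no cell reused.
Route from 11: right 1 to 12, up 2 to 4, left 1 to 3, down 1 to 7, left 2 to 5, down 1 to 9 — 8 moves in all.
Check: order respected (3 at step 4, 5 at step 7).

11 -> 12 -> 8 -> 4 -> 3 -> 7 -> 6 -> 5 -> 9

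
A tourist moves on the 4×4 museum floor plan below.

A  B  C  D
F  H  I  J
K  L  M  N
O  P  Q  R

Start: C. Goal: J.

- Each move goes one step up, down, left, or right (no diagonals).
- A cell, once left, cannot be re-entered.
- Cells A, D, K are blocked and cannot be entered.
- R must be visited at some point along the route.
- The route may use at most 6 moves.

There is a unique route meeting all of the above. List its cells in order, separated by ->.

The 6-move cap with required stops at R leaves no slack for detours.
Route from C: 3× down (reaching Q), right to R, 2× up (reaching J) — 6 moves in all.
Check: all required cells visited; 6 ≤ 6 moves.

C -> I -> M -> Q -> R -> N -> J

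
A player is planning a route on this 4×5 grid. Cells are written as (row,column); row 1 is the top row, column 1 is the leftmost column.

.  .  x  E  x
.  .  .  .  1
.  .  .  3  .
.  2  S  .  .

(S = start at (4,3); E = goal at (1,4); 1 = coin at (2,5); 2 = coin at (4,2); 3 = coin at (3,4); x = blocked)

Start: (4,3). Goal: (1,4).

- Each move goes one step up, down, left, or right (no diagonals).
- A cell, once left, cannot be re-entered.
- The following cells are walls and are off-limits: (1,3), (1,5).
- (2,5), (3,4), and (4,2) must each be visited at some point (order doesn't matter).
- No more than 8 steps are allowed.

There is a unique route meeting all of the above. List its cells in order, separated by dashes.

(4,3) - (4,2) - (3,2) - (3,3) - (3,4) - (3,5) - (2,5) - (2,4) - (1,4)

The 8-move cap with required stops at (2,5), (3,4), (4,2) leaves no slack for detours.
Route from (4,3): left to (4,2), up to (3,2), 3× right (reaching (3,5)), up to (2,5), left to (2,4), up to (1,4) — 8 moves in all.
Check: all required cells visited; 8 ≤ 8 moves.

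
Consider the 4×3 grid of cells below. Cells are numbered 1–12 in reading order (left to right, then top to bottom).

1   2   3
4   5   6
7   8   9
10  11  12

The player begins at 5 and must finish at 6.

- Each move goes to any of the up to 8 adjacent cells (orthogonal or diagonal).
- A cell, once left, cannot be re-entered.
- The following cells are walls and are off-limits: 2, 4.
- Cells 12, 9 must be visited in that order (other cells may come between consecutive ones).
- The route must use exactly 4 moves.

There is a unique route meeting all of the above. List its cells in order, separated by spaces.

5 8 12 9 6

The waypoints must appear in the order 12, 9, with no cell reused.
Route from 5: down to 8, down-right to 12, 2× up (reaching 6) — 4 moves in all.
Check: order respected (12 at step 2, 9 at step 3); 4 moves as required.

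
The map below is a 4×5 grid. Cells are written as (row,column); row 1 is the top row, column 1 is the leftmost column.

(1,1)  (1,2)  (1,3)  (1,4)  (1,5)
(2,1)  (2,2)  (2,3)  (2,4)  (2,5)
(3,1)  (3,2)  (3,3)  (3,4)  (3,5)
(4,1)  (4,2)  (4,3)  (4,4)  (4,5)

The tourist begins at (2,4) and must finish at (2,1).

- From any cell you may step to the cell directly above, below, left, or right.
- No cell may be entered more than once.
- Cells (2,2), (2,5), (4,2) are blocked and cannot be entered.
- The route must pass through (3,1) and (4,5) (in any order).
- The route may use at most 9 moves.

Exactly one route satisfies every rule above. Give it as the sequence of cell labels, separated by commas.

The 9-move cap with required stops at (3,1), (4,5) leaves no slack for detours.
Route from (2,4): down to (3,4), right to (3,5), down to (4,5), 2× left (reaching (4,3)), up to (3,3), 2× left (reaching (3,1)), up to (2,1) — 9 moves in all.
Check: all required cells visited; 9 ≤ 9 moves.

(2,4), (3,4), (3,5), (4,5), (4,4), (4,3), (3,3), (3,2), (3,1), (2,1)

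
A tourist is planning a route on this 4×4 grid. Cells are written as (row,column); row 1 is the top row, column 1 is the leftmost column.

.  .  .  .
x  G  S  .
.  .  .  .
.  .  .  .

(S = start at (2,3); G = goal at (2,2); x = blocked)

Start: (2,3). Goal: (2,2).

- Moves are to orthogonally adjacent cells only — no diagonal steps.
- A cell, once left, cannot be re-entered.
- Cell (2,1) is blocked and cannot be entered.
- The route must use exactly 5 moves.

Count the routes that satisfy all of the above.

3

Need simple routes of exactly 5 moves from (2,3) to (2,2) (Manhattan distance 1, so 2 moves are spent on a detour and 2 undoing it).
Enumerating: (2,3) (3,3) (4,3) (4,2) (3,2) (2,2) | (2,3) (2,4) (1,4) (1,3) (1,2) (2,2) | (2,3) (2,4) (3,4) (3,3) (3,2) (2,2).
That gives 3 routes.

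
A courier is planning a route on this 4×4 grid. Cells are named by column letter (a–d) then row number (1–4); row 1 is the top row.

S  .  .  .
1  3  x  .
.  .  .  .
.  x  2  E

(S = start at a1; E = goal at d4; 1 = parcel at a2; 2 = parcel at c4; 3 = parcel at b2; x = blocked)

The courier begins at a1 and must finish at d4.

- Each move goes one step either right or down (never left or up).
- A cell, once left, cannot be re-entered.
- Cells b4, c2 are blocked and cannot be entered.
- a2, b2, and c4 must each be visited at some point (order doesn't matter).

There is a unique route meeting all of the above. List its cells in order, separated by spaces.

Moves only go right or down, so the column and row indices never decrease.
Route from a1: down to a2, right to b2, down to b3, right to c3, down to c4, right to d4 — 6 moves in all.
Check: all required cells visited.

a1 a2 b2 b3 c3 c4 d4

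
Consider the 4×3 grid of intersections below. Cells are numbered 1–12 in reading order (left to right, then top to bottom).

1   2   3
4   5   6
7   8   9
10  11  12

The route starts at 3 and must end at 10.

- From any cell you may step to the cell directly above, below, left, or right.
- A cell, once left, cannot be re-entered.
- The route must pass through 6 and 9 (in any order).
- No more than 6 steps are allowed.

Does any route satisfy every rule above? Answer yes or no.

yes

One route that works: 3 → 6 → 9 → 12 → 11 → 10.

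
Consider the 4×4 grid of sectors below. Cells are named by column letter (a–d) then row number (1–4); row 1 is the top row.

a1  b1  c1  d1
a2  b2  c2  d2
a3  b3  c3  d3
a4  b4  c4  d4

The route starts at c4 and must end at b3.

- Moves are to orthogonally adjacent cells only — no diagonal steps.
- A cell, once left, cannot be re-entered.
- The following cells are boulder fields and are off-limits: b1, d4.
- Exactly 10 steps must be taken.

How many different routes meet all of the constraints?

3

Need simple routes of exactly 10 moves from c4 to b3 (Manhattan distance 2, so 4 moves are spent on a detour and 4 undoing it).
Enumerating: c4 c3 d3 d2 d1 c1 c2 b2 a2 a3 b3 | c4 c3 d3 d2 c2 b2 a2 a3 a4 b4 b3 | c4 b4 a4 a3 a2 b2 c2 d2 d3 c3 b3.
That gives 3 routes.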